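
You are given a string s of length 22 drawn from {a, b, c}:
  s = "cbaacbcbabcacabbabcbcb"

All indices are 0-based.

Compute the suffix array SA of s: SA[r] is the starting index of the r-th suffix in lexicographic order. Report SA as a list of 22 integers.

[2, 13, 8, 16, 11, 3, 21, 1, 7, 15, 14, 9, 19, 5, 17, 12, 10, 20, 0, 6, 18, 4]

rank→(start, suffix):
  0 → (2, 'aacbcbabcacabbabcbcb')
  1 → (13, 'abbabcbcb')
  2 → (8, 'abcacabbabcbcb')
  3 → (16, 'abcbcb')
  4 → (11, 'acabbabcbcb')
  5 → (3, 'acbcbabcacabbabcbcb')
  6 → (21, 'b')
  7 → (1, 'baacbcbabcacabbabcbcb')
  8 → (7, 'babcacabbabcbcb')
  9 → (15, 'babcbcb')
  10 → (14, 'bbabcbcb')
  11 → (9, 'bcacabbabcbcb')
  12 → (19, 'bcb')
  13 → (5, 'bcbabcacabbabcbcb')
  14 → (17, 'bcbcb')
  15 → (12, 'cabbabcbcb')
  16 → (10, 'cacabbabcbcb')
  17 → (20, 'cb')
  18 → (0, 'cbaacbcbabcacabbabcbcb')
  19 → (6, 'cbabcacabbabcbcb')
  20 → (18, 'cbcb')
  21 → (4, 'cbcbabcacabbabcbcb')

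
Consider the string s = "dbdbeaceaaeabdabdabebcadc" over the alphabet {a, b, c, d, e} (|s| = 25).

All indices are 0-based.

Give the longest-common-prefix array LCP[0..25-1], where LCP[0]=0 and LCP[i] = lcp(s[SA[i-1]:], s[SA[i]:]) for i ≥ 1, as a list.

rank | idx | suffix
   0 |   8 | aaeabdabdabebcadc
   1 |  11 | abdabdabebcadc
   2 |  14 | abdabebcadc
   3 |  17 | abebcadc
   4 |   5 | aceaaeabdabdabebcadc
   5 |  22 | adc
   6 |   9 | aeabdabdabebcadc
   7 |  20 | bcadc
   8 |  12 | bdabdabebcadc
   9 |  15 | bdabebcadc
  10 |   1 | bdbeaceaaeabdabdabebcadc
  11 |   3 | beaceaaeabdabdabebcadc
  12 |  18 | bebcadc
  13 |  24 | c
  14 |  21 | cadc
  15 |   6 | ceaaeabdabdabebcadc
  16 |  13 | dabdabebcadc
  17 |  16 | dabebcadc
  18 |   0 | dbdbeaceaaeabdabdabebcadc
  19 |   2 | dbeaceaaeabdabdabebcadc
  20 |  23 | dc
  21 |   7 | eaaeabdabdabebcadc
  22 |  10 | eabdabdabebcadc
  23 |   4 | eaceaaeabdabdabebcadc
  24 |  19 | ebcadc

SA = [8, 11, 14, 17, 5, 22, 9, 20, 12, 15, 1, 3, 18, 24, 21, 6, 13, 16, 0, 2, 23, 7, 10, 4, 19]
rank  pair      lcp
   1  s[8:],s[11:]  1  'a'
   2  s[11:],s[14:]  5  'abdab'
   3  s[14:],s[17:]  2  'ab'
   4  s[17:],s[5:]  1  'a'
   5  s[5:],s[22:]  1  'a'
   6  s[22:],s[9:]  1  'a'
   7  s[9:],s[20:]  0  ''
   8  s[20:],s[12:]  1  'b'
   9  s[12:],s[15:]  4  'bdab'
  10  s[15:],s[1:]  2  'bd'
  11  s[1:],s[3:]  1  'b'
  12  s[3:],s[18:]  2  'be'
  13  s[18:],s[24:]  0  ''
  14  s[24:],s[21:]  1  'c'
  15  s[21:],s[6:]  1  'c'
  16  s[6:],s[13:]  0  ''
  17  s[13:],s[16:]  3  'dab'
  18  s[16:],s[0:]  1  'd'
  19  s[0:],s[2:]  2  'db'
  20  s[2:],s[23:]  1  'd'
  21  s[23:],s[7:]  0  ''
  22  s[7:],s[10:]  2  'ea'
  23  s[10:],s[4:]  2  'ea'
  24  s[4:],s[19:]  1  'e'

[0, 1, 5, 2, 1, 1, 1, 0, 1, 4, 2, 1, 2, 0, 1, 1, 0, 3, 1, 2, 1, 0, 2, 2, 1]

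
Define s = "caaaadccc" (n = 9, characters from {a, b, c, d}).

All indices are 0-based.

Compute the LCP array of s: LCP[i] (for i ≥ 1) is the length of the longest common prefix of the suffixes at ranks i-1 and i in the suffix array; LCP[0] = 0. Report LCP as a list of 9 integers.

sorted suffixes:
  #0 SA[0]=1  'aaaadccc'
  #1 SA[1]=2  'aaadccc'
  #2 SA[2]=3  'aadccc'
  #3 SA[3]=4  'adccc'
  #4 SA[4]=8  'c'
  #5 SA[5]=0  'caaaadccc'
  #6 SA[6]=7  'cc'
  #7 SA[7]=6  'ccc'
  #8 SA[8]=5  'dccc'

SA = [1, 2, 3, 4, 8, 0, 7, 6, 5]
rank  pair      lcp
   1  s[1:],s[2:]  3  'aaa'
   2  s[2:],s[3:]  2  'aa'
   3  s[3:],s[4:]  1  'a'
   4  s[4:],s[8:]  0  ''
   5  s[8:],s[0:]  1  'c'
   6  s[0:],s[7:]  1  'c'
   7  s[7:],s[6:]  2  'cc'
   8  s[6:],s[5:]  0  ''

[0, 3, 2, 1, 0, 1, 1, 2, 0]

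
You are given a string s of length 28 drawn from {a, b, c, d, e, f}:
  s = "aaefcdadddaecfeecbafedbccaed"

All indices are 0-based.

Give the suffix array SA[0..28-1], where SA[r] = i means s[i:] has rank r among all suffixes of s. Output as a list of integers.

rank→(start, suffix):
  0 → (0, 'aaefcdadddaecfeecbafedbccaed')
  1 → (6, 'adddaecfeecbafedbccaed')
  2 → (10, 'aecfeecbafedbccaed')
  3 → (25, 'aed')
  4 → (1, 'aefcdadddaecfeecbafedbccaed')
  5 → (18, 'afedbccaed')
  6 → (17, 'bafedbccaed')
  7 → (22, 'bccaed')
  8 → (24, 'caed')
  9 → (16, 'cbafedbccaed')
  10 → (23, 'ccaed')
  11 → (4, 'cdadddaecfeecbafedbccaed')
  12 → (12, 'cfeecbafedbccaed')
  13 → (27, 'd')
  14 → (5, 'dadddaecfeecbafedbccaed')
  15 → (9, 'daecfeecbafedbccaed')
  16 → (21, 'dbccaed')
  17 → (8, 'ddaecfeecbafedbccaed')
  18 → (7, 'dddaecfeecbafedbccaed')
  19 → (15, 'ecbafedbccaed')
  20 → (11, 'ecfeecbafedbccaed')
  21 → (26, 'ed')
  22 → (20, 'edbccaed')
  23 → (14, 'eecbafedbccaed')
  24 → (2, 'efcdadddaecfeecbafedbccaed')
  25 → (3, 'fcdadddaecfeecbafedbccaed')
  26 → (19, 'fedbccaed')
  27 → (13, 'feecbafedbccaed')

[0, 6, 10, 25, 1, 18, 17, 22, 24, 16, 23, 4, 12, 27, 5, 9, 21, 8, 7, 15, 11, 26, 20, 14, 2, 3, 19, 13]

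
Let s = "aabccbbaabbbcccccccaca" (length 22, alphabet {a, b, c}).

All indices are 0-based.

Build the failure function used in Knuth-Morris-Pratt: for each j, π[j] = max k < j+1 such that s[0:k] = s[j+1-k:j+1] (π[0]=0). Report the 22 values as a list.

[0, 1, 0, 0, 0, 0, 0, 1, 2, 3, 0, 0, 0, 0, 0, 0, 0, 0, 0, 1, 0, 1]

π[0] = 0
j=1 s[j]='a': π[1]=1 (border 'a')
j=2 s[j]='b': k: 1→0; π[2]=0 (border '')
j=3 s[j]='c': π[3]=0 (border '')
j=4 s[j]='c': π[4]=0 (border '')
j=5 s[j]='b': π[5]=0 (border '')
j=6 s[j]='b': π[6]=0 (border '')
j=7 s[j]='a': π[7]=1 (border 'a')
j=8 s[j]='a': π[8]=2 (border 'aa')
j=9 s[j]='b': π[9]=3 (border 'aab')
j=10 s[j]='b': k: 3→0; π[10]=0 (border '')
j=11 s[j]='b': π[11]=0 (border '')
j=12 s[j]='c': π[12]=0 (border '')
j=13 s[j]='c': π[13]=0 (border '')
j=14 s[j]='c': π[14]=0 (border '')
j=15 s[j]='c': π[15]=0 (border '')
j=16 s[j]='c': π[16]=0 (border '')
j=17 s[j]='c': π[17]=0 (border '')
j=18 s[j]='c': π[18]=0 (border '')
j=19 s[j]='a': π[19]=1 (border 'a')
j=20 s[j]='c': k: 1→0; π[20]=0 (border '')
j=21 s[j]='a': π[21]=1 (border 'a')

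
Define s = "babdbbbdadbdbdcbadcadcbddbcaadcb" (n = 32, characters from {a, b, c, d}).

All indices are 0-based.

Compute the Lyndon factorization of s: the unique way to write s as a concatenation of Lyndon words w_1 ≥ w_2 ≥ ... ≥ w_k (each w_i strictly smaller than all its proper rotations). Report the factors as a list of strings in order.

["b", "abdbbbdadbdbdcbadcadcbddbc", "aadcb"]

emit factor 1: 'b' (i=0, period=1)
emit factor 2: 'abdbbbdadbdbdcbadcadcbddbc' (i=1, period=26)
emit factor 3: 'aadcb' (i=27, period=5)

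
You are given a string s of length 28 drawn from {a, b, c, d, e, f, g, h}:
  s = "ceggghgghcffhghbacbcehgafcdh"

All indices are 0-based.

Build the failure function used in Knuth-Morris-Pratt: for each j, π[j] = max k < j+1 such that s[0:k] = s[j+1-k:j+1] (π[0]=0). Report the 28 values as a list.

[0, 0, 0, 0, 0, 0, 0, 0, 0, 1, 0, 0, 0, 0, 0, 0, 0, 1, 0, 1, 2, 0, 0, 0, 0, 1, 0, 0]

π[0] = 0
j=1 s[j]='e': π[1]=0 (border '')
j=2 s[j]='g': π[2]=0 (border '')
j=3 s[j]='g': π[3]=0 (border '')
j=4 s[j]='g': π[4]=0 (border '')
j=5 s[j]='h': π[5]=0 (border '')
j=6 s[j]='g': π[6]=0 (border '')
j=7 s[j]='g': π[7]=0 (border '')
j=8 s[j]='h': π[8]=0 (border '')
j=9 s[j]='c': π[9]=1 (border 'c')
j=10 s[j]='f': k: 1→0; π[10]=0 (border '')
j=11 s[j]='f': π[11]=0 (border '')
j=12 s[j]='h': π[12]=0 (border '')
j=13 s[j]='g': π[13]=0 (border '')
j=14 s[j]='h': π[14]=0 (border '')
j=15 s[j]='b': π[15]=0 (border '')
j=16 s[j]='a': π[16]=0 (border '')
j=17 s[j]='c': π[17]=1 (border 'c')
j=18 s[j]='b': k: 1→0; π[18]=0 (border '')
j=19 s[j]='c': π[19]=1 (border 'c')
j=20 s[j]='e': π[20]=2 (border 'ce')
j=21 s[j]='h': k: 2→0; π[21]=0 (border '')
j=22 s[j]='g': π[22]=0 (border '')
j=23 s[j]='a': π[23]=0 (border '')
j=24 s[j]='f': π[24]=0 (border '')
j=25 s[j]='c': π[25]=1 (border 'c')
j=26 s[j]='d': k: 1→0; π[26]=0 (border '')
j=27 s[j]='h': π[27]=0 (border '')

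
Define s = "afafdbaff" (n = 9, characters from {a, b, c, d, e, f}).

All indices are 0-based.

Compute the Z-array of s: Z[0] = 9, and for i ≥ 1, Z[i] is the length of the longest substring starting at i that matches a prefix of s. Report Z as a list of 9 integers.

[9, 0, 2, 0, 0, 0, 2, 0, 0]

Z[0]=9
i=1: i≥r, start 0; Z[1]=0
i=2: i≥r, start 0; Z[2]=2 grow→box=[2,4)
i=3: min(r-i=1, Z[1]=0)=0; Z[3]=0
i=4: i≥r, start 0; Z[4]=0
i=5: i≥r, start 0; Z[5]=0
i=6: i≥r, start 0; Z[6]=2 grow→box=[6,8)
i=7: min(r-i=1, Z[1]=0)=0; Z[7]=0
i=8: i≥r, start 0; Z[8]=0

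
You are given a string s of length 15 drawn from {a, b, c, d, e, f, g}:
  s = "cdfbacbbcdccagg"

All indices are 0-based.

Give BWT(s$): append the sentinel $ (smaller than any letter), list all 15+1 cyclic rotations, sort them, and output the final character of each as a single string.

rank  rotation          last
    0  $cdfbacbbcdccagg  g
    1  acbbcdccagg$cdfb  b
    2  agg$cdfbacbbcdcc  c
    3  bacbbcdccagg$cdf  f
    4  bbcdccagg$cdfbac  c
    5  bcdccagg$cdfbacb  b
    6  cagg$cdfbacbbcdc  c
    7  cbbcdccagg$cdfba  a
    8  ccagg$cdfbacbbcd  d
    9  cdccagg$cdfbacbb  b
   10  cdfbacbbcdccagg$  $
   11  dccagg$cdfbacbbc  c
   12  dfbacbbcdccagg$c  c
   13  fbacbbcdccagg$cd  d
   14  g$cdfbacbbcdccag  g
   15  gg$cdfbacbbcdcca  a

gbcfcbcadb$ccdga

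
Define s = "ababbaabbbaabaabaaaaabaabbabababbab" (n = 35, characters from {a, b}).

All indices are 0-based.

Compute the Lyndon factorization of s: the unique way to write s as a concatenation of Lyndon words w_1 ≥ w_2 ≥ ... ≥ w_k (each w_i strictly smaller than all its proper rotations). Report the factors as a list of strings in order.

["ababb", "aabbb", "aab", "aab", "aaaaabaabbabababbab"]

emit factor 1: 'ababb' (i=0, period=5)
emit factor 2: 'aabbb' (i=5, period=5)
emit factor 3: 'aab' (i=10, period=3)
emit factor 4: 'aab' (i=13, period=3)
emit factor 5: 'aaaaabaabbabababbab' (i=16, period=19)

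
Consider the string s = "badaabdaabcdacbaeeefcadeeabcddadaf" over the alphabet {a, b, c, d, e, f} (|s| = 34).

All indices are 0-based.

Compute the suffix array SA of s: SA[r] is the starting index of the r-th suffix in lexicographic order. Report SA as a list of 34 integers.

[7, 3, 8, 25, 4, 12, 1, 30, 21, 15, 32, 0, 14, 9, 26, 5, 20, 13, 10, 27, 6, 2, 11, 29, 31, 28, 22, 24, 23, 16, 17, 18, 33, 19]

sorted suffixes:
  #0 SA[0]=7  'aabcdacbaeeefcadeeabcddadaf'
  #1 SA[1]=3  'aabdaabcdacbaeeefcadeeabcddadaf'
  #2 SA[2]=8  'abcdacbaeeefcadeeabcddadaf'
  #3 SA[3]=25  'abcddadaf'
  #4 SA[4]=4  'abdaabcdacbaeeefcadeeabcddadaf'
  #5 SA[5]=12  'acbaeeefcadeeabcddadaf'
  #6 SA[6]=1  'adaabdaabcdacbaeeefcadeeabcddadaf'
  #7 SA[7]=30  'adaf'
  #8 SA[8]=21  'adeeabcddadaf'
  #9 SA[9]=15  'aeeefcadeeabcddadaf'
  #10 SA[10]=32  'af'
  #11 SA[11]=0  'badaabdaabcdacbaeeefcadeeabcddadaf'
  #12 SA[12]=14  'baeeefcadeeabcddadaf'
  #13 SA[13]=9  'bcdacbaeeefcadeeabcddadaf'
  #14 SA[14]=26  'bcddadaf'
  #15 SA[15]=5  'bdaabcdacbaeeefcadeeabcddadaf'
  #16 SA[16]=20  'cadeeabcddadaf'
  #17 SA[17]=13  'cbaeeefcadeeabcddadaf'
  #18 SA[18]=10  'cdacbaeeefcadeeabcddadaf'
  #19 SA[19]=27  'cddadaf'
  #20 SA[20]=6  'daabcdacbaeeefcadeeabcddadaf'
  #21 SA[21]=2  'daabdaabcdacbaeeefcadeeabcddadaf'
  #22 SA[22]=11  'dacbaeeefcadeeabcddadaf'
  #23 SA[23]=29  'dadaf'
  #24 SA[24]=31  'daf'
  #25 SA[25]=28  'ddadaf'
  #26 SA[26]=22  'deeabcddadaf'
  #27 SA[27]=24  'eabcddadaf'
  #28 SA[28]=23  'eeabcddadaf'
  #29 SA[29]=16  'eeefcadeeabcddadaf'
  #30 SA[30]=17  'eefcadeeabcddadaf'
  #31 SA[31]=18  'efcadeeabcddadaf'
  #32 SA[32]=33  'f'
  #33 SA[33]=19  'fcadeeabcddadaf'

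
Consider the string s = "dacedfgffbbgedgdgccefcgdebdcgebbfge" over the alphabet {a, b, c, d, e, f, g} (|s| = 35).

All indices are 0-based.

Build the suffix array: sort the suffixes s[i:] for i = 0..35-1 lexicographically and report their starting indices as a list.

rank→(start, suffix):
  0 → (1, 'acedfgffbbgedgdgccefcgdebdcgebbfge')
  1 → (30, 'bbfge')
  2 → (9, 'bbgedgdgccefcgdebdcgebbfge')
  3 → (25, 'bdcgebbfge')
  4 → (31, 'bfge')
  5 → (10, 'bgedgdgccefcgdebdcgebbfge')
  6 → (17, 'ccefcgdebdcgebbfge')
  7 → (2, 'cedfgffbbgedgdgccefcgdebdcgebbfge')
  8 → (18, 'cefcgdebdcgebbfge')
  9 → (21, 'cgdebdcgebbfge')
  10 → (27, 'cgebbfge')
  11 → (0, 'dacedfgffbbgedgdgccefcgdebdcgebbfge')
  12 → (26, 'dcgebbfge')
  13 → (23, 'debdcgebbfge')
  14 → (4, 'dfgffbbgedgdgccefcgdebdcgebbfge')
  15 → (15, 'dgccefcgdebdcgebbfge')
  16 → (13, 'dgdgccefcgdebdcgebbfge')
  17 → (34, 'e')
  18 → (29, 'ebbfge')
  19 → (24, 'ebdcgebbfge')
  20 → (3, 'edfgffbbgedgdgccefcgdebdcgebbfge')
  21 → (12, 'edgdgccefcgdebdcgebbfge')
  22 → (19, 'efcgdebdcgebbfge')
  23 → (8, 'fbbgedgdgccefcgdebdcgebbfge')
  24 → (20, 'fcgdebdcgebbfge')
  25 → (7, 'ffbbgedgdgccefcgdebdcgebbfge')
  26 → (32, 'fge')
  27 → (5, 'fgffbbgedgdgccefcgdebdcgebbfge')
  28 → (16, 'gccefcgdebdcgebbfge')
  29 → (22, 'gdebdcgebbfge')
  30 → (14, 'gdgccefcgdebdcgebbfge')
  31 → (33, 'ge')
  32 → (28, 'gebbfge')
  33 → (11, 'gedgdgccefcgdebdcgebbfge')
  34 → (6, 'gffbbgedgdgccefcgdebdcgebbfge')

[1, 30, 9, 25, 31, 10, 17, 2, 18, 21, 27, 0, 26, 23, 4, 15, 13, 34, 29, 24, 3, 12, 19, 8, 20, 7, 32, 5, 16, 22, 14, 33, 28, 11, 6]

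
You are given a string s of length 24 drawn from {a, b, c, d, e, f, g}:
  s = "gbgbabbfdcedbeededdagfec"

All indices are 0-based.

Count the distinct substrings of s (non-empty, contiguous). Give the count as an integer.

rank→(start, suffix):
  0 → (4, 'abbfdcedbeededdagfec')
  1 → (19, 'agfec')
  2 → (3, 'babbfdcedbeededdagfec')
  3 → (5, 'bbfdcedbeededdagfec')
  4 → (12, 'beededdagfec')
  5 → (6, 'bfdcedbeededdagfec')
  6 → (1, 'bgbabbfdcedbeededdagfec')
  7 → (23, 'c')
  8 → (9, 'cedbeededdagfec')
  9 → (18, 'dagfec')
  10 → (11, 'dbeededdagfec')
  11 → (8, 'dcedbeededdagfec')
  12 → (17, 'ddagfec')
  13 → (15, 'deddagfec')
  14 → (22, 'ec')
  15 → (10, 'edbeededdagfec')
  16 → (16, 'eddagfec')
  17 → (14, 'ededdagfec')
  18 → (13, 'eededdagfec')
  19 → (7, 'fdcedbeededdagfec')
  20 → (21, 'fec')
  21 → (2, 'gbabbfdcedbeededdagfec')
  22 → (0, 'gbgbabbfdcedbeededdagfec')
  23 → (20, 'gfec')

SA = [4, 19, 3, 5, 12, 6, 1, 23, 9, 18, 11, 8, 17, 15, 22, 10, 16, 14, 13, 7, 21, 2, 0, 20]
[i] adj suffixes → lcp
  [1] 4/19 → 1 ('a')
  [2] 19/3 → 0 ('')
  [3] 3/5 → 1 ('b')
  [4] 5/12 → 1 ('b')
  [5] 12/6 → 1 ('b')
  [6] 6/1 → 1 ('b')
  [7] 1/23 → 0 ('')
  [8] 23/9 → 1 ('c')
  [9] 9/18 → 0 ('')
  [10] 18/11 → 1 ('d')
  [11] 11/8 → 1 ('d')
  [12] 8/17 → 1 ('d')
  [13] 17/15 → 1 ('d')
  [14] 15/22 → 0 ('')
  [15] 22/10 → 1 ('e')
  [16] 10/16 → 2 ('ed')
  [17] 16/14 → 2 ('ed')
  [18] 14/13 → 1 ('e')
  [19] 13/7 → 0 ('')
  [20] 7/21 → 1 ('f')
  [21] 21/2 → 0 ('')
  [22] 2/0 → 2 ('gb')
  [23] 0/20 → 1 ('g')

n(n+1)/2 = 24·25/2 = 300
Σ LCP = 0 + 1 + 0 + 1 + 1 + 1 + 1 + 0 + 1 + 0 + 1 + 1 + 1 + 1 + 0 + 1 + 2 + 2 + 1 + 0 + 1 + 0 + 2 + 1 = 20
distinct = 300 − 20 = 280

280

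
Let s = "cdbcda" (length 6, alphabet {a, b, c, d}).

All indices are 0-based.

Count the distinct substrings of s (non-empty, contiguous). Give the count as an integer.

18

sorted suffixes:
  #0 SA[0]=5  'a'
  #1 SA[1]=2  'bcda'
  #2 SA[2]=3  'cda'
  #3 SA[3]=0  'cdbcda'
  #4 SA[4]=4  'da'
  #5 SA[5]=1  'dbcda'

SA = [5, 2, 3, 0, 4, 1]
rank  pair      lcp
   1  s[5:],s[2:]  0  ''
   2  s[2:],s[3:]  0  ''
   3  s[3:],s[0:]  2  'cd'
   4  s[0:],s[4:]  0  ''
   5  s[4:],s[1:]  1  'd'

n(n+1)/2 = 6·7/2 = 21
Σ LCP = 0 + 0 + 0 + 2 + 0 + 1 = 3
distinct = 21 − 3 = 18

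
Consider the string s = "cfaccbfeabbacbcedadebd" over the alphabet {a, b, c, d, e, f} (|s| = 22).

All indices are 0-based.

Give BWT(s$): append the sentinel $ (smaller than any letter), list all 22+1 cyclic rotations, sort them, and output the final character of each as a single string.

debfdbacecacab$beafdccb

rank  rotation                 last
    0  $cfaccbfeabbacbcedadebd  d
    1  abbacbcedadebd$cfaccbfe  e
    2  acbcedadebd$cfaccbfeabb  b
    3  accbfeabbacbcedadebd$cf  f
    4  adebd$cfaccbfeabbacbced  d
    5  bacbcedadebd$cfaccbfeab  b
    6  bbacbcedadebd$cfaccbfea  a
    7  bcedadebd$cfaccbfeabbac  c
    8  bd$cfaccbfeabbacbcedade  e
    9  bfeabbacbcedadebd$cfacc  c
   10  cbcedadebd$cfaccbfeabba  a
   11  cbfeabbacbcedadebd$cfac  c
   12  ccbfeabbacbcedadebd$cfa  a
   13  cedadebd$cfaccbfeabbacb  b
   14  cfaccbfeabbacbcedadebd$  $
   15  d$cfaccbfeabbacbcedadeb  b
   16  dadebd$cfaccbfeabbacbce  e
   17  debd$cfaccbfeabbacbceda  a
   18  eabbacbcedadebd$cfaccbf  f
   19  ebd$cfaccbfeabbacbcedad  d
   20  edadebd$cfaccbfeabbacbc  c
   21  faccbfeabbacbcedadebd$c  c
   22  feabbacbcedadebd$cfaccb  b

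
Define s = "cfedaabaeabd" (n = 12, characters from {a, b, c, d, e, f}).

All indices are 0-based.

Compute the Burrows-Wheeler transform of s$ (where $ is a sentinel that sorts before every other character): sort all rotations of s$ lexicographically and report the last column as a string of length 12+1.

ddaebaa$beafc

rank  rotation       last
    0  $cfedaabaeabd  d
    1  aabaeabd$cfed  d
    2  abaeabd$cfeda  a
    3  abd$cfedaabae  e
    4  aeabd$cfedaab  b
    5  baeabd$cfedaa  a
    6  bd$cfedaabaea  a
    7  cfedaabaeabd$  $
    8  d$cfedaabaeab  b
    9  daabaeabd$cfe  e
   10  eabd$cfedaaba  a
   11  edaabaeabd$cf  f
   12  fedaabaeabd$c  c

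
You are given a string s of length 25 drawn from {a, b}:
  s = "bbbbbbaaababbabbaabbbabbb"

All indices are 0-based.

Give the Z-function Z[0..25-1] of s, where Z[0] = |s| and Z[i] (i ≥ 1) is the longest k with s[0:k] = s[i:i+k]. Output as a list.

[25, 5, 4, 3, 2, 1, 0, 0, 0, 1, 0, 2, 1, 0, 2, 1, 0, 0, 3, 2, 1, 0, 3, 2, 1]

Z[0]=25
i=1: i≥r, start 0; Z[1]=5 extend→box=[1,6)
i=2: min(r-i=4, Z[1]=5)=4; Z[2]=4
i=3: min(r-i=3, Z[2]=4)=3; Z[3]=3
i=4: min(r-i=2, Z[3]=3)=2; Z[4]=2
i=5: min(r-i=1, Z[4]=2)=1; Z[5]=1
i=6: i≥r, start 0; Z[6]=0
i=7: i≥r, start 0; Z[7]=0
i=8: i≥r, start 0; Z[8]=0
i=9: i≥r, start 0; Z[9]=1 extend→box=[9,10)
i=10: i≥r, start 0; Z[10]=0
i=11: i≥r, start 0; Z[11]=2 extend→box=[11,13)
i=12: min(r-i=1, Z[1]=5)=1; Z[12]=1
i=13: i≥r, start 0; Z[13]=0
i=14: i≥r, start 0; Z[14]=2 extend→box=[14,16)
i=15: min(r-i=1, Z[1]=5)=1; Z[15]=1
i=16: i≥r, start 0; Z[16]=0
i=17: i≥r, start 0; Z[17]=0
i=18: i≥r, start 0; Z[18]=3 extend→box=[18,21)
i=19: min(r-i=2, Z[1]=5)=2; Z[19]=2
i=20: min(r-i=1, Z[2]=4)=1; Z[20]=1
i=21: i≥r, start 0; Z[21]=0
i=22: i≥r, start 0; Z[22]=3 extend→box=[22,25)
i=23: min(r-i=2, Z[1]=5)=2; Z[23]=2
i=24: min(r-i=1, Z[2]=4)=1; Z[24]=1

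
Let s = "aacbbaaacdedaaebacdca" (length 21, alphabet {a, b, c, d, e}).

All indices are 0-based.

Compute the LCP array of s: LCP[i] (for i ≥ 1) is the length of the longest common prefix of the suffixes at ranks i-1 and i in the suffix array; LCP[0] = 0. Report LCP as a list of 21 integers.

[0, 1, 2, 3, 2, 1, 2, 3, 1, 0, 2, 1, 0, 1, 1, 2, 0, 1, 1, 0, 1]

rank | idx | suffix
   0 |  20 | a
   1 |   5 | aaacdedaaebacdca
   2 |   0 | aacbbaaacdedaaebacdca
   3 |   6 | aacdedaaebacdca
   4 |  12 | aaebacdca
   5 |   1 | acbbaaacdedaaebacdca
   6 |  16 | acdca
   7 |   7 | acdedaaebacdca
   8 |  13 | aebacdca
   9 |   4 | baaacdedaaebacdca
  10 |  15 | bacdca
  11 |   3 | bbaaacdedaaebacdca
  12 |  19 | ca
  13 |   2 | cbbaaacdedaaebacdca
  14 |  17 | cdca
  15 |   8 | cdedaaebacdca
  16 |  11 | daaebacdca
  17 |  18 | dca
  18 |   9 | dedaaebacdca
  19 |  14 | ebacdca
  20 |  10 | edaaebacdca

SA = [20, 5, 0, 6, 12, 1, 16, 7, 13, 4, 15, 3, 19, 2, 17, 8, 11, 18, 9, 14, 10]
i: (SA[i-1],SA[i]) lcp shared
  1: (20,5) 1 'a'
  2: (5,0) 2 'aa'
  3: (0,6) 3 'aac'
  4: (6,12) 2 'aa'
  5: (12,1) 1 'a'
  6: (1,16) 2 'ac'
  7: (16,7) 3 'acd'
  8: (7,13) 1 'a'
  9: (13,4) 0 ''
  10: (4,15) 2 'ba'
  11: (15,3) 1 'b'
  12: (3,19) 0 ''
  13: (19,2) 1 'c'
  14: (2,17) 1 'c'
  15: (17,8) 2 'cd'
  16: (8,11) 0 ''
  17: (11,18) 1 'd'
  18: (18,9) 1 'd'
  19: (9,14) 0 ''
  20: (14,10) 1 'e'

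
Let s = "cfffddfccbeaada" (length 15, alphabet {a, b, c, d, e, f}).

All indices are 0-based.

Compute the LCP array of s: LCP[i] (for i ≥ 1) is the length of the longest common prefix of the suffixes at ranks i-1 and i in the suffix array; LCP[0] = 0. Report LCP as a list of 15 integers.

rank→(start, suffix):
  0 → (14, 'a')
  1 → (11, 'aada')
  2 → (12, 'ada')
  3 → (9, 'beaada')
  4 → (8, 'cbeaada')
  5 → (7, 'ccbeaada')
  6 → (0, 'cfffddfccbeaada')
  7 → (13, 'da')
  8 → (4, 'ddfccbeaada')
  9 → (5, 'dfccbeaada')
  10 → (10, 'eaada')
  11 → (6, 'fccbeaada')
  12 → (3, 'fddfccbeaada')
  13 → (2, 'ffddfccbeaada')
  14 → (1, 'fffddfccbeaada')

SA = [14, 11, 12, 9, 8, 7, 0, 13, 4, 5, 10, 6, 3, 2, 1]
rank  pair      lcp
   1  s[14:],s[11:]  1  'a'
   2  s[11:],s[12:]  1  'a'
   3  s[12:],s[9:]  0  ''
   4  s[9:],s[8:]  0  ''
   5  s[8:],s[7:]  1  'c'
   6  s[7:],s[0:]  1  'c'
   7  s[0:],s[13:]  0  ''
   8  s[13:],s[4:]  1  'd'
   9  s[4:],s[5:]  1  'd'
  10  s[5:],s[10:]  0  ''
  11  s[10:],s[6:]  0  ''
  12  s[6:],s[3:]  1  'f'
  13  s[3:],s[2:]  1  'f'
  14  s[2:],s[1:]  2  'ff'

[0, 1, 1, 0, 0, 1, 1, 0, 1, 1, 0, 0, 1, 1, 2]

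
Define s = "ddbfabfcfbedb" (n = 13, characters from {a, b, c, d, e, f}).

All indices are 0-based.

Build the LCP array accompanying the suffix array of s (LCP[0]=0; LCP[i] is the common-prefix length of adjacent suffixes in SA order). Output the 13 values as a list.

rank | idx | suffix
   0 |   4 | abfcfbedb
   1 |  12 | b
   2 |   9 | bedb
   3 |   2 | bfabfcfbedb
   4 |   5 | bfcfbedb
   5 |   7 | cfbedb
   6 |  11 | db
   7 |   1 | dbfabfcfbedb
   8 |   0 | ddbfabfcfbedb
   9 |  10 | edb
  10 |   3 | fabfcfbedb
  11 |   8 | fbedb
  12 |   6 | fcfbedb

SA = [4, 12, 9, 2, 5, 7, 11, 1, 0, 10, 3, 8, 6]
i: (SA[i-1],SA[i]) lcp shared
  1: (4,12) 0 ''
  2: (12,9) 1 'b'
  3: (9,2) 1 'b'
  4: (2,5) 2 'bf'
  5: (5,7) 0 ''
  6: (7,11) 0 ''
  7: (11,1) 2 'db'
  8: (1,0) 1 'd'
  9: (0,10) 0 ''
  10: (10,3) 0 ''
  11: (3,8) 1 'f'
  12: (8,6) 1 'f'

[0, 0, 1, 1, 2, 0, 0, 2, 1, 0, 0, 1, 1]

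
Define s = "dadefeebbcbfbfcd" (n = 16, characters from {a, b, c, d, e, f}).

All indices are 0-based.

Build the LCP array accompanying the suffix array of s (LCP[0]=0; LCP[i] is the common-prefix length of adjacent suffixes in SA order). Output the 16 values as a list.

[0, 0, 1, 1, 2, 0, 1, 0, 1, 1, 0, 1, 1, 0, 1, 1]

sorted suffixes:
  #0 SA[0]=1  'adefeebbcbfbfcd'
  #1 SA[1]=7  'bbcbfbfcd'
  #2 SA[2]=8  'bcbfbfcd'
  #3 SA[3]=10  'bfbfcd'
  #4 SA[4]=12  'bfcd'
  #5 SA[5]=9  'cbfbfcd'
  #6 SA[6]=14  'cd'
  #7 SA[7]=15  'd'
  #8 SA[8]=0  'dadefeebbcbfbfcd'
  #9 SA[9]=2  'defeebbcbfbfcd'
  #10 SA[10]=6  'ebbcbfbfcd'
  #11 SA[11]=5  'eebbcbfbfcd'
  #12 SA[12]=3  'efeebbcbfbfcd'
  #13 SA[13]=11  'fbfcd'
  #14 SA[14]=13  'fcd'
  #15 SA[15]=4  'feebbcbfbfcd'

SA = [1, 7, 8, 10, 12, 9, 14, 15, 0, 2, 6, 5, 3, 11, 13, 4]
i: (SA[i-1],SA[i]) lcp shared
  1: (1,7) 0 ''
  2: (7,8) 1 'b'
  3: (8,10) 1 'b'
  4: (10,12) 2 'bf'
  5: (12,9) 0 ''
  6: (9,14) 1 'c'
  7: (14,15) 0 ''
  8: (15,0) 1 'd'
  9: (0,2) 1 'd'
  10: (2,6) 0 ''
  11: (6,5) 1 'e'
  12: (5,3) 1 'e'
  13: (3,11) 0 ''
  14: (11,13) 1 'f'
  15: (13,4) 1 'f'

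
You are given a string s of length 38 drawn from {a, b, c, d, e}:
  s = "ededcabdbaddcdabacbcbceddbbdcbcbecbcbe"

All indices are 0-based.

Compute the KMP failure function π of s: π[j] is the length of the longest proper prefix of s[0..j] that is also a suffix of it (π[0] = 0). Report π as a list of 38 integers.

[0, 0, 1, 2, 0, 0, 0, 0, 0, 0, 0, 0, 0, 0, 0, 0, 0, 0, 0, 0, 0, 0, 1, 2, 0, 0, 0, 0, 0, 0, 0, 0, 1, 0, 0, 0, 0, 1]

π[0] = 0
j=1 s[j]='d': π[1]=0 (border '')
j=2 s[j]='e': π[2]=1 (border 'e')
j=3 s[j]='d': π[3]=2 (border 'ed')
j=4 s[j]='c': k: 2→0; π[4]=0 (border '')
j=5 s[j]='a': π[5]=0 (border '')
j=6 s[j]='b': π[6]=0 (border '')
j=7 s[j]='d': π[7]=0 (border '')
j=8 s[j]='b': π[8]=0 (border '')
j=9 s[j]='a': π[9]=0 (border '')
j=10 s[j]='d': π[10]=0 (border '')
j=11 s[j]='d': π[11]=0 (border '')
j=12 s[j]='c': π[12]=0 (border '')
j=13 s[j]='d': π[13]=0 (border '')
j=14 s[j]='a': π[14]=0 (border '')
j=15 s[j]='b': π[15]=0 (border '')
j=16 s[j]='a': π[16]=0 (border '')
j=17 s[j]='c': π[17]=0 (border '')
j=18 s[j]='b': π[18]=0 (border '')
j=19 s[j]='c': π[19]=0 (border '')
j=20 s[j]='b': π[20]=0 (border '')
j=21 s[j]='c': π[21]=0 (border '')
j=22 s[j]='e': π[22]=1 (border 'e')
j=23 s[j]='d': π[23]=2 (border 'ed')
j=24 s[j]='d': k: 2→0; π[24]=0 (border '')
j=25 s[j]='b': π[25]=0 (border '')
j=26 s[j]='b': π[26]=0 (border '')
j=27 s[j]='d': π[27]=0 (border '')
j=28 s[j]='c': π[28]=0 (border '')
j=29 s[j]='b': π[29]=0 (border '')
j=30 s[j]='c': π[30]=0 (border '')
j=31 s[j]='b': π[31]=0 (border '')
j=32 s[j]='e': π[32]=1 (border 'e')
j=33 s[j]='c': k: 1→0; π[33]=0 (border '')
j=34 s[j]='b': π[34]=0 (border '')
j=35 s[j]='c': π[35]=0 (border '')
j=36 s[j]='b': π[36]=0 (border '')
j=37 s[j]='e': π[37]=1 (border 'e')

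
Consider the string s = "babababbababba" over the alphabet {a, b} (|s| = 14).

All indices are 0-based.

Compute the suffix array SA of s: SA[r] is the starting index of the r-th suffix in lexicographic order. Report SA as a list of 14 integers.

[13, 1, 8, 3, 10, 5, 12, 0, 7, 2, 9, 4, 11, 6]

rank→(start, suffix):
  0 → (13, 'a')
  1 → (1, 'abababbababba')
  2 → (8, 'ababba')
  3 → (3, 'ababbababba')
  4 → (10, 'abba')
  5 → (5, 'abbababba')
  6 → (12, 'ba')
  7 → (0, 'babababbababba')
  8 → (7, 'bababba')
  9 → (2, 'bababbababba')
  10 → (9, 'babba')
  11 → (4, 'babbababba')
  12 → (11, 'bba')
  13 → (6, 'bbababba')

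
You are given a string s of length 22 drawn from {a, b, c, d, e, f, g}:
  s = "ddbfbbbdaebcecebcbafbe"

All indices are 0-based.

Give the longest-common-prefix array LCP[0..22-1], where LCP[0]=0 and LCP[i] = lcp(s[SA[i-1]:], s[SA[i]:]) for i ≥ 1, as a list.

[0, 1, 0, 1, 2, 1, 2, 1, 1, 1, 0, 1, 2, 0, 1, 1, 0, 1, 3, 1, 0, 2]

rank | idx | suffix
   0 |   8 | aebcecebcbafbe
   1 |  18 | afbe
   2 |  17 | bafbe
   3 |   4 | bbbdaebcecebcbafbe
   4 |   5 | bbdaebcecebcbafbe
   5 |  15 | bcbafbe
   6 |  10 | bcecebcbafbe
   7 |   6 | bdaebcecebcbafbe
   8 |  20 | be
   9 |   2 | bfbbbdaebcecebcbafbe
  10 |  16 | cbafbe
  11 |  13 | cebcbafbe
  12 |  11 | cecebcbafbe
  13 |   7 | daebcecebcbafbe
  14 |   1 | dbfbbbdaebcecebcbafbe
  15 |   0 | ddbfbbbdaebcecebcbafbe
  16 |  21 | e
  17 |  14 | ebcbafbe
  18 |   9 | ebcecebcbafbe
  19 |  12 | ecebcbafbe
  20 |   3 | fbbbdaebcecebcbafbe
  21 |  19 | fbe

SA = [8, 18, 17, 4, 5, 15, 10, 6, 20, 2, 16, 13, 11, 7, 1, 0, 21, 14, 9, 12, 3, 19]
rank  pair      lcp
   1  s[8:],s[18:]  1  'a'
   2  s[18:],s[17:]  0  ''
   3  s[17:],s[4:]  1  'b'
   4  s[4:],s[5:]  2  'bb'
   5  s[5:],s[15:]  1  'b'
   6  s[15:],s[10:]  2  'bc'
   7  s[10:],s[6:]  1  'b'
   8  s[6:],s[20:]  1  'b'
   9  s[20:],s[2:]  1  'b'
  10  s[2:],s[16:]  0  ''
  11  s[16:],s[13:]  1  'c'
  12  s[13:],s[11:]  2  'ce'
  13  s[11:],s[7:]  0  ''
  14  s[7:],s[1:]  1  'd'
  15  s[1:],s[0:]  1  'd'
  16  s[0:],s[21:]  0  ''
  17  s[21:],s[14:]  1  'e'
  18  s[14:],s[9:]  3  'ebc'
  19  s[9:],s[12:]  1  'e'
  20  s[12:],s[3:]  0  ''
  21  s[3:],s[19:]  2  'fb'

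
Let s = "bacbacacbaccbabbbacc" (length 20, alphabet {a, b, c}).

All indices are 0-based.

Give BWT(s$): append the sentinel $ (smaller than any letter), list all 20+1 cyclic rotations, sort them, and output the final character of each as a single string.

cbbbcbbcc$bcbacacaaaa

rank  rotation               last
    0  $bacbacacbaccbabbbacc  c
    1  abbbacc$bacbacacbaccb  b
    2  acacbaccbabbbacc$bacb  b
    3  acbacacbaccbabbbacc$b  b
    4  acbaccbabbbacc$bacbac  c
    5  acc$bacbacacbaccbabbb  b
    6  accbabbbacc$bacbacacb  b
    7  babbbacc$bacbacacbacc  c
    8  bacacbaccbabbbacc$bac  c
    9  bacbacacbaccbabbbacc$  $
   10  bacc$bacbacacbaccbabb  b
   11  baccbabbbacc$bacbacac  c
   12  bbacc$bacbacacbaccbab  b
   13  bbbacc$bacbacacbaccba  a
   14  c$bacbacacbaccbabbbac  c
   15  cacbaccbabbbacc$bacba  a
   16  cbabbbacc$bacbacacbac  c
   17  cbacacbaccbabbbacc$ba  a
   18  cbaccbabbbacc$bacbaca  a
   19  cc$bacbacacbaccbabbba  a
   20  ccbabbbacc$bacbacacba  a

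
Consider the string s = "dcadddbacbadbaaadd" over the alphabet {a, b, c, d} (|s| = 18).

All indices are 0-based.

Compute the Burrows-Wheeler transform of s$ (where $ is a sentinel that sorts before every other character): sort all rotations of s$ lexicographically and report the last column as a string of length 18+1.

rank  rotation             last
    0  $dcadddbacbadbaaadd  d
    1  aaadd$dcadddbacbadb  b
    2  aadd$dcadddbacbadba  a
    3  acbadbaaadd$dcadddb  b
    4  adbaaadd$dcadddbacb  b
    5  add$dcadddbacbadbaa  a
    6  adddbacbadbaaadd$dc  c
    7  baaadd$dcadddbacbad  d
    8  bacbadbaaadd$dcaddd  d
    9  badbaaadd$dcadddbac  c
   10  cadddbacbadbaaadd$d  d
   11  cbadbaaadd$dcadddba  a
   12  d$dcadddbacbadbaaad  d
   13  dbaaadd$dcadddbacba  a
   14  dbacbadbaaadd$dcadd  d
   15  dcadddbacbadbaaadd$  $
   16  dd$dcadddbacbadbaaa  a
   17  ddbacbadbaaadd$dcad  d
   18  dddbacbadbaaadd$dca  a

dbabbacddcdadad$ada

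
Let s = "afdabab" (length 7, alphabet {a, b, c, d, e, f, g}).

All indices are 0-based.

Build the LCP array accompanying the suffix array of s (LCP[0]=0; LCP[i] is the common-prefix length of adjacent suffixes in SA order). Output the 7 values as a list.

rank | idx | suffix
   0 |   5 | ab
   1 |   3 | abab
   2 |   0 | afdabab
   3 |   6 | b
   4 |   4 | bab
   5 |   2 | dabab
   6 |   1 | fdabab

SA = [5, 3, 0, 6, 4, 2, 1]
rank  pair      lcp
   1  s[5:],s[3:]  2  'ab'
   2  s[3:],s[0:]  1  'a'
   3  s[0:],s[6:]  0  ''
   4  s[6:],s[4:]  1  'b'
   5  s[4:],s[2:]  0  ''
   6  s[2:],s[1:]  0  ''

[0, 2, 1, 0, 1, 0, 0]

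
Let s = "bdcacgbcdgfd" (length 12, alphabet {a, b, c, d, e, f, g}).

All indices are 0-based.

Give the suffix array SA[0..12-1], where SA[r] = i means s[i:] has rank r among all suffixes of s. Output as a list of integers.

[3, 6, 0, 2, 7, 4, 11, 1, 8, 10, 5, 9]

rank→(start, suffix):
  0 → (3, 'acgbcdgfd')
  1 → (6, 'bcdgfd')
  2 → (0, 'bdcacgbcdgfd')
  3 → (2, 'cacgbcdgfd')
  4 → (7, 'cdgfd')
  5 → (4, 'cgbcdgfd')
  6 → (11, 'd')
  7 → (1, 'dcacgbcdgfd')
  8 → (8, 'dgfd')
  9 → (10, 'fd')
  10 → (5, 'gbcdgfd')
  11 → (9, 'gfd')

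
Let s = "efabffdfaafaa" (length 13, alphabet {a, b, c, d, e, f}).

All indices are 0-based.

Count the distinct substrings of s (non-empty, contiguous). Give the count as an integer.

sorted suffixes:
  #0 SA[0]=12  'a'
  #1 SA[1]=11  'aa'
  #2 SA[2]=8  'aafaa'
  #3 SA[3]=2  'abffdfaafaa'
  #4 SA[4]=9  'afaa'
  #5 SA[5]=3  'bffdfaafaa'
  #6 SA[6]=6  'dfaafaa'
  #7 SA[7]=0  'efabffdfaafaa'
  #8 SA[8]=10  'faa'
  #9 SA[9]=7  'faafaa'
  #10 SA[10]=1  'fabffdfaafaa'
  #11 SA[11]=5  'fdfaafaa'
  #12 SA[12]=4  'ffdfaafaa'

SA = [12, 11, 8, 2, 9, 3, 6, 0, 10, 7, 1, 5, 4]
i: (SA[i-1],SA[i]) lcp shared
  1: (12,11) 1 'a'
  2: (11,8) 2 'aa'
  3: (8,2) 1 'a'
  4: (2,9) 1 'a'
  5: (9,3) 0 ''
  6: (3,6) 0 ''
  7: (6,0) 0 ''
  8: (0,10) 0 ''
  9: (10,7) 3 'faa'
  10: (7,1) 2 'fa'
  11: (1,5) 1 'f'
  12: (5,4) 1 'f'

n(n+1)/2 = 13·14/2 = 91
Σ LCP = 0 + 1 + 2 + 1 + 1 + 0 + 0 + 0 + 0 + 3 + 2 + 1 + 1 = 12
distinct = 91 − 12 = 79

79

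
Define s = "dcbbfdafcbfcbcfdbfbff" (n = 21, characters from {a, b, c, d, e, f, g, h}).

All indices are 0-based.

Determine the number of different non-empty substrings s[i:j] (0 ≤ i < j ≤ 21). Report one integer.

rank→(start, suffix):
  0 → (6, 'afcbfcbcfdbfbff')
  1 → (2, 'bbfdafcbfcbcfdbfbff')
  2 → (12, 'bcfdbfbff')
  3 → (16, 'bfbff')
  4 → (9, 'bfcbcfdbfbff')
  5 → (3, 'bfdafcbfcbcfdbfbff')
  6 → (18, 'bff')
  7 → (1, 'cbbfdafcbfcbcfdbfbff')
  8 → (11, 'cbcfdbfbff')
  9 → (8, 'cbfcbcfdbfbff')
  10 → (13, 'cfdbfbff')
  11 → (5, 'dafcbfcbcfdbfbff')
  12 → (15, 'dbfbff')
  13 → (0, 'dcbbfdafcbfcbcfdbfbff')
  14 → (20, 'f')
  15 → (17, 'fbff')
  16 → (10, 'fcbcfdbfbff')
  17 → (7, 'fcbfcbcfdbfbff')
  18 → (4, 'fdafcbfcbcfdbfbff')
  19 → (14, 'fdbfbff')
  20 → (19, 'ff')

SA = [6, 2, 12, 16, 9, 3, 18, 1, 11, 8, 13, 5, 15, 0, 20, 17, 10, 7, 4, 14, 19]
[i] adj suffixes → lcp
  [1] 6/2 → 0 ('')
  [2] 2/12 → 1 ('b')
  [3] 12/16 → 1 ('b')
  [4] 16/9 → 2 ('bf')
  [5] 9/3 → 2 ('bf')
  [6] 3/18 → 2 ('bf')
  [7] 18/1 → 0 ('')
  [8] 1/11 → 2 ('cb')
  [9] 11/8 → 2 ('cb')
  [10] 8/13 → 1 ('c')
  [11] 13/5 → 0 ('')
  [12] 5/15 → 1 ('d')
  [13] 15/0 → 1 ('d')
  [14] 0/20 → 0 ('')
  [15] 20/17 → 1 ('f')
  [16] 17/10 → 1 ('f')
  [17] 10/7 → 3 ('fcb')
  [18] 7/4 → 1 ('f')
  [19] 4/14 → 2 ('fd')
  [20] 14/19 → 1 ('f')

n(n+1)/2 = 21·22/2 = 231
Σ LCP = 0 + 0 + 1 + 1 + 2 + 2 + 2 + 0 + 2 + 2 + 1 + 0 + 1 + 1 + 0 + 1 + 1 + 3 + 1 + 2 + 1 = 24
distinct = 231 − 24 = 207

207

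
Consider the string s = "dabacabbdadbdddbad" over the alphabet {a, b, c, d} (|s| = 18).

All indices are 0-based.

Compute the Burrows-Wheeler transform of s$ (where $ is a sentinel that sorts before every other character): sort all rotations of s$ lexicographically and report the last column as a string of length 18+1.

rank  rotation             last
    0  $dabacabbdadbdddbad  d
    1  abacabbdadbdddbad$d  d
    2  abbdadbdddbad$dabac  c
    3  acabbdadbdddbad$dab  b
    4  ad$dabacabbdadbdddb  b
    5  adbdddbad$dabacabbd  d
    6  bacabbdadbdddbad$da  a
    7  bad$dabacabbdadbddd  d
    8  bbdadbdddbad$dabaca  a
    9  bdadbdddbad$dabacab  b
   10  bdddbad$dabacabbdad  d
   11  cabbdadbdddbad$daba  a
   12  d$dabacabbdadbdddba  a
   13  dabacabbdadbdddbad$  $
   14  dadbdddbad$dabacabb  b
   15  dbad$dabacabbdadbdd  d
   16  dbdddbad$dabacabbda  a
   17  ddbad$dabacabbdadbd  d
   18  dddbad$dabacabbdadb  b

ddcbbdadabdaa$bdadb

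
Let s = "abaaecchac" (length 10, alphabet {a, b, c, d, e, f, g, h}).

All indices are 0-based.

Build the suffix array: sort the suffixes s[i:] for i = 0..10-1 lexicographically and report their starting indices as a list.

[2, 0, 8, 3, 1, 9, 5, 6, 4, 7]

sorted suffixes:
  #0 SA[0]=2  'aaecchac'
  #1 SA[1]=0  'abaaecchac'
  #2 SA[2]=8  'ac'
  #3 SA[3]=3  'aecchac'
  #4 SA[4]=1  'baaecchac'
  #5 SA[5]=9  'c'
  #6 SA[6]=5  'cchac'
  #7 SA[7]=6  'chac'
  #8 SA[8]=4  'ecchac'
  #9 SA[9]=7  'hac'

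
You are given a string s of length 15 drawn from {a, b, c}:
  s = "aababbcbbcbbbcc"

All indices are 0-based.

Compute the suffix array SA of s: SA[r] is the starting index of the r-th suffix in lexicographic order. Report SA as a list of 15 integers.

rank | idx | suffix
   0 |   0 | aababbcbbcbbbcc
   1 |   1 | ababbcbbcbbbcc
   2 |   3 | abbcbbcbbbcc
   3 |   2 | babbcbbcbbbcc
   4 |  10 | bbbcc
   5 |   7 | bbcbbbcc
   6 |   4 | bbcbbcbbbcc
   7 |  11 | bbcc
   8 |   8 | bcbbbcc
   9 |   5 | bcbbcbbbcc
  10 |  12 | bcc
  11 |  14 | c
  12 |   9 | cbbbcc
  13 |   6 | cbbcbbbcc
  14 |  13 | cc

[0, 1, 3, 2, 10, 7, 4, 11, 8, 5, 12, 14, 9, 6, 13]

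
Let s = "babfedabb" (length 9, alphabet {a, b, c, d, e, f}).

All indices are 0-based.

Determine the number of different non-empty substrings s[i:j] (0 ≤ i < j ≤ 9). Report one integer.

40

rank→(start, suffix):
  0 → (6, 'abb')
  1 → (1, 'abfedabb')
  2 → (8, 'b')
  3 → (0, 'babfedabb')
  4 → (7, 'bb')
  5 → (2, 'bfedabb')
  6 → (5, 'dabb')
  7 → (4, 'edabb')
  8 → (3, 'fedabb')

SA = [6, 1, 8, 0, 7, 2, 5, 4, 3]
i: (SA[i-1],SA[i]) lcp shared
  1: (6,1) 2 'ab'
  2: (1,8) 0 ''
  3: (8,0) 1 'b'
  4: (0,7) 1 'b'
  5: (7,2) 1 'b'
  6: (2,5) 0 ''
  7: (5,4) 0 ''
  8: (4,3) 0 ''

n(n+1)/2 = 9·10/2 = 45
Σ LCP = 0 + 2 + 0 + 1 + 1 + 1 + 0 + 0 + 0 = 5
distinct = 45 − 5 = 40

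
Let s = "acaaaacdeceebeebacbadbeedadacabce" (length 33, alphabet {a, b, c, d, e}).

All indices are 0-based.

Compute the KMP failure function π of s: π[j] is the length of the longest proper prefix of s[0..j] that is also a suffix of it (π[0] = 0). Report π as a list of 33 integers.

π[0] = 0
j=1 s[j]='c': π[1]=0 (border '')
j=2 s[j]='a': π[2]=1 (border 'a')
j=3 s[j]='a': k: 1→0; π[3]=1 (border 'a')
j=4 s[j]='a': k: 1→0; π[4]=1 (border 'a')
j=5 s[j]='a': k: 1→0; π[5]=1 (border 'a')
j=6 s[j]='c': π[6]=2 (border 'ac')
j=7 s[j]='d': k: 2→0; π[7]=0 (border '')
j=8 s[j]='e': π[8]=0 (border '')
j=9 s[j]='c': π[9]=0 (border '')
j=10 s[j]='e': π[10]=0 (border '')
j=11 s[j]='e': π[11]=0 (border '')
j=12 s[j]='b': π[12]=0 (border '')
j=13 s[j]='e': π[13]=0 (border '')
j=14 s[j]='e': π[14]=0 (border '')
j=15 s[j]='b': π[15]=0 (border '')
j=16 s[j]='a': π[16]=1 (border 'a')
j=17 s[j]='c': π[17]=2 (border 'ac')
j=18 s[j]='b': k: 2→0; π[18]=0 (border '')
j=19 s[j]='a': π[19]=1 (border 'a')
j=20 s[j]='d': k: 1→0; π[20]=0 (border '')
j=21 s[j]='b': π[21]=0 (border '')
j=22 s[j]='e': π[22]=0 (border '')
j=23 s[j]='e': π[23]=0 (border '')
j=24 s[j]='d': π[24]=0 (border '')
j=25 s[j]='a': π[25]=1 (border 'a')
j=26 s[j]='d': k: 1→0; π[26]=0 (border '')
j=27 s[j]='a': π[27]=1 (border 'a')
j=28 s[j]='c': π[28]=2 (border 'ac')
j=29 s[j]='a': π[29]=3 (border 'aca')
j=30 s[j]='b': k: 3→1→0; π[30]=0 (border '')
j=31 s[j]='c': π[31]=0 (border '')
j=32 s[j]='e': π[32]=0 (border '')

[0, 0, 1, 1, 1, 1, 2, 0, 0, 0, 0, 0, 0, 0, 0, 0, 1, 2, 0, 1, 0, 0, 0, 0, 0, 1, 0, 1, 2, 3, 0, 0, 0]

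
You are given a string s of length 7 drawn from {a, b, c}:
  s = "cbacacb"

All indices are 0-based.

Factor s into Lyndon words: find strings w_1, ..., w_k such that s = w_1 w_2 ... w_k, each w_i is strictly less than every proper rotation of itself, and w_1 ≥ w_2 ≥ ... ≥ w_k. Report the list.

emit factor 1: 'c' (i=0, period=1)
emit factor 2: 'b' (i=1, period=1)
emit factor 3: 'acacb' (i=2, period=5)

["c", "b", "acacb"]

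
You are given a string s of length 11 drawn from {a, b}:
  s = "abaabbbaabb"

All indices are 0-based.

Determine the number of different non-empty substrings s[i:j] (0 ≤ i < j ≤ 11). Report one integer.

45

sorted suffixes:
  #0 SA[0]=7  'aabb'
  #1 SA[1]=2  'aabbbaabb'
  #2 SA[2]=0  'abaabbbaabb'
  #3 SA[3]=8  'abb'
  #4 SA[4]=3  'abbbaabb'
  #5 SA[5]=10  'b'
  #6 SA[6]=6  'baabb'
  #7 SA[7]=1  'baabbbaabb'
  #8 SA[8]=9  'bb'
  #9 SA[9]=5  'bbaabb'
  #10 SA[10]=4  'bbbaabb'

SA = [7, 2, 0, 8, 3, 10, 6, 1, 9, 5, 4]
rank  pair      lcp
   1  s[7:],s[2:]  4  'aabb'
   2  s[2:],s[0:]  1  'a'
   3  s[0:],s[8:]  2  'ab'
   4  s[8:],s[3:]  3  'abb'
   5  s[3:],s[10:]  0  ''
   6  s[10:],s[6:]  1  'b'
   7  s[6:],s[1:]  5  'baabb'
   8  s[1:],s[9:]  1  'b'
   9  s[9:],s[5:]  2  'bb'
  10  s[5:],s[4:]  2  'bb'

n(n+1)/2 = 11·12/2 = 66
Σ LCP = 0 + 4 + 1 + 2 + 3 + 0 + 1 + 5 + 1 + 2 + 2 = 21
distinct = 66 − 21 = 45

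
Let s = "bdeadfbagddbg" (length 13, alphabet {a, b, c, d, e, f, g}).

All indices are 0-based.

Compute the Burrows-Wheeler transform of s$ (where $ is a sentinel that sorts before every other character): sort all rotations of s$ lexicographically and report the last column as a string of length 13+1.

rank  rotation        last
    0  $bdeadfbagddbg  g
    1  adfbagddbg$bde  e
    2  agddbg$bdeadfb  b
    3  bagddbg$bdeadf  f
    4  bdeadfbagddbg$  $
    5  bg$bdeadfbagdd  d
    6  dbg$bdeadfbagd  d
    7  ddbg$bdeadfbag  g
    8  deadfbagddbg$b  b
    9  dfbagddbg$bdea  a
   10  eadfbagddbg$bd  d
   11  fbagddbg$bdead  d
   12  g$bdeadfbagddb  b
   13  gddbg$bdeadfba  a

gebf$ddgbaddba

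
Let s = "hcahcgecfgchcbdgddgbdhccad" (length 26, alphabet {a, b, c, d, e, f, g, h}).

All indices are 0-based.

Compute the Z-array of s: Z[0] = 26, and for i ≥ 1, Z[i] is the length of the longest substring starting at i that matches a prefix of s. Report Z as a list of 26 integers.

Z[0]=26
i=1: fresh scan; Z[1]=0
i=2: fresh scan; Z[2]=0
i=3: fresh scan; Z[3]=2 extend→box=[3,5)
i=4: min(r-i=1, Z[1]=0)=0; Z[4]=0
i=5: fresh scan; Z[5]=0
i=6: fresh scan; Z[6]=0
i=7: fresh scan; Z[7]=0
i=8: fresh scan; Z[8]=0
i=9: fresh scan; Z[9]=0
i=10: fresh scan; Z[10]=0
i=11: fresh scan; Z[11]=2 extend→box=[11,13)
i=12: min(r-i=1, Z[1]=0)=0; Z[12]=0
i=13: fresh scan; Z[13]=0
i=14: fresh scan; Z[14]=0
i=15: fresh scan; Z[15]=0
i=16: fresh scan; Z[16]=0
i=17: fresh scan; Z[17]=0
i=18: fresh scan; Z[18]=0
i=19: fresh scan; Z[19]=0
i=20: fresh scan; Z[20]=0
i=21: fresh scan; Z[21]=2 extend→box=[21,23)
i=22: min(r-i=1, Z[1]=0)=0; Z[22]=0
i=23: fresh scan; Z[23]=0
i=24: fresh scan; Z[24]=0
i=25: fresh scan; Z[25]=0

[26, 0, 0, 2, 0, 0, 0, 0, 0, 0, 0, 2, 0, 0, 0, 0, 0, 0, 0, 0, 0, 2, 0, 0, 0, 0]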